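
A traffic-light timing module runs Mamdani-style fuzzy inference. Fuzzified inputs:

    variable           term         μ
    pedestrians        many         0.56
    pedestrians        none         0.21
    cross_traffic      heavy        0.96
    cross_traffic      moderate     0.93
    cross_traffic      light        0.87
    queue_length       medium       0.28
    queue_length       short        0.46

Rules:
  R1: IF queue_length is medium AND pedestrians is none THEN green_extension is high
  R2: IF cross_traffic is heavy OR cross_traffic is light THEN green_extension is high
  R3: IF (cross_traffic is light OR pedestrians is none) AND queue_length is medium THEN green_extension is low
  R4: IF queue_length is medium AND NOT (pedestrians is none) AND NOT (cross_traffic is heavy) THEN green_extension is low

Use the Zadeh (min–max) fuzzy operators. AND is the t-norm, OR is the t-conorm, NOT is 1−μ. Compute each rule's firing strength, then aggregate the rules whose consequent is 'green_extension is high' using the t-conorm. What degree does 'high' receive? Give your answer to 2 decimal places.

0.96

R1: medium=0.28, none=0.21; AND[min(a, b)] → w = 0.21
R2: heavy=0.96, light=0.87; OR[max(a, b)] → w = 0.96
R3: (light=0.87 OR none=0.21) = 0.87; AND[min(a, b)] with medium=0.28 → w = 0.28
R4: medium=0.28, ¬none=1−0.21=0.79, ¬heavy=1−0.96=0.04; AND[min(a, b)] → w = 0.04
Rules with consequent 'high': {R1, R2} → strengths 0.21, 0.96
Aggregate via t-conorm [max(a, b)]: 0.96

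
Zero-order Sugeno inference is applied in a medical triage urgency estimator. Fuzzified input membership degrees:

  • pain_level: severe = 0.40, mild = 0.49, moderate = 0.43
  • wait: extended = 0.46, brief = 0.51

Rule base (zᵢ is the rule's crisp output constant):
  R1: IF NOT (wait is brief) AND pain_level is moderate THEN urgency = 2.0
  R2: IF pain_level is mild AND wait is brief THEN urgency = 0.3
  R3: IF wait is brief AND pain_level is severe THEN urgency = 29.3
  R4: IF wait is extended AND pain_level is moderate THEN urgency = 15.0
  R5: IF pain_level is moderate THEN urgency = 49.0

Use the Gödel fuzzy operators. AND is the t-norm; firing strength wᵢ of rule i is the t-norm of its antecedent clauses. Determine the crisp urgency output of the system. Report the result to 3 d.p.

18.462

R1 (z=2.0): ¬brief=1−0.51=0.49, moderate=0.43; AND[min(a, b)] → w = 0.43
R2 (z=0.3): mild=0.49, brief=0.51; AND[min(a, b)] → w = 0.49
R3 (z=29.3): brief=0.51, severe=0.40; AND[min(a, b)] → w = 0.40
R4 (z=15.0): extended=0.46, moderate=0.43; AND[min(a, b)] → w = 0.43
R5 (z=49.0): moderate=0.43 → w = 0.43
Weighted average = (0.43·2.0 + 0.49·0.3 + 0.40·29.3 + 0.43·15.0 + 0.43·49.0) / (0.43 + 0.49 + 0.40 + 0.43 + 0.43)
  = 40.2470 / 2.1800 = 18.462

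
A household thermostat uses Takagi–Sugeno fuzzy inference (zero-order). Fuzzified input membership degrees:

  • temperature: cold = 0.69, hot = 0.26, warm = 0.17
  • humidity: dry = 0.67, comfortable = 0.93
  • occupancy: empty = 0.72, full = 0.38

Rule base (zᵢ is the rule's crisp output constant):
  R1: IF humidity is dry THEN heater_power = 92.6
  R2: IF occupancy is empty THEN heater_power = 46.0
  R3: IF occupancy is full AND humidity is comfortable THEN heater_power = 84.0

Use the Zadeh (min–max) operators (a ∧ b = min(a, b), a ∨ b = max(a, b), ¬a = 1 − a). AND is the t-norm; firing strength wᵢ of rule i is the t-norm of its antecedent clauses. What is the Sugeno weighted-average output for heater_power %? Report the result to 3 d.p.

R1 (z=92.6): dry=0.67 → w = 0.67
R2 (z=46.0): empty=0.72 → w = 0.72
R3 (z=84.0): full=0.38, comfortable=0.93; AND[min(a, b)] → w = 0.38
Weighted average = (0.67·92.6 + 0.72·46.0 + 0.38·84.0) / (0.67 + 0.72 + 0.38)
  = 127.0820 / 1.7700 = 71.798

71.798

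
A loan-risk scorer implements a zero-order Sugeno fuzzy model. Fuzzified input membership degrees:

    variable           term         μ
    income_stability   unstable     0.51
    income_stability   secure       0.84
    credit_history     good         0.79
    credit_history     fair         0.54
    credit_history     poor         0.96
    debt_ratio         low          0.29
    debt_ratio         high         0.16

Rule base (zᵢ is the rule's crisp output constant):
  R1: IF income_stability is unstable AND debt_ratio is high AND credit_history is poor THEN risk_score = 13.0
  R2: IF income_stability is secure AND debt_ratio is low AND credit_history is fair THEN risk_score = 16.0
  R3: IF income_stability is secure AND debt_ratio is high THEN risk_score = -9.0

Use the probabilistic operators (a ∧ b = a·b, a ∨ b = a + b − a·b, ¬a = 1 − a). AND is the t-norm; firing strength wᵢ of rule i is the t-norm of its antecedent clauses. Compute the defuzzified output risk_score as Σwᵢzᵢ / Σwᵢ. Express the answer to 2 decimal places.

5.56

R1 (z=13.0): unstable=0.51, high=0.16, poor=0.96; AND[a·b] → w = 0.0783
R2 (z=16.0): secure=0.84, low=0.29, fair=0.54; AND[a·b] → w = 0.1315
R3 (z=-9.0): secure=0.84, high=0.16; AND[a·b] → w = 0.1344
Weighted average = (0.0783·13.0 + 0.1315·16.0 + 0.1344·-9.0) / (0.0783 + 0.1315 + 0.1344)
  = 1.9135 / 0.3443 = 5.56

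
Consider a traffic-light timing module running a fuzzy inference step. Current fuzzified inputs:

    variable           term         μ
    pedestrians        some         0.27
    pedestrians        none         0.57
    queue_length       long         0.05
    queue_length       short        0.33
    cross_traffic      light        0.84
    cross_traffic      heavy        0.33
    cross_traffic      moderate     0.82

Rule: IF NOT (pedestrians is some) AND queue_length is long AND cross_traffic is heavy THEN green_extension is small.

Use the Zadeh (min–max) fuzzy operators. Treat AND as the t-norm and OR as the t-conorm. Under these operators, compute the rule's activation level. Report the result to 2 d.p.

firing strength: ¬some=1−0.27=0.73, long=0.05, heavy=0.33; AND[min(a, b)] → w = 0.05

0.05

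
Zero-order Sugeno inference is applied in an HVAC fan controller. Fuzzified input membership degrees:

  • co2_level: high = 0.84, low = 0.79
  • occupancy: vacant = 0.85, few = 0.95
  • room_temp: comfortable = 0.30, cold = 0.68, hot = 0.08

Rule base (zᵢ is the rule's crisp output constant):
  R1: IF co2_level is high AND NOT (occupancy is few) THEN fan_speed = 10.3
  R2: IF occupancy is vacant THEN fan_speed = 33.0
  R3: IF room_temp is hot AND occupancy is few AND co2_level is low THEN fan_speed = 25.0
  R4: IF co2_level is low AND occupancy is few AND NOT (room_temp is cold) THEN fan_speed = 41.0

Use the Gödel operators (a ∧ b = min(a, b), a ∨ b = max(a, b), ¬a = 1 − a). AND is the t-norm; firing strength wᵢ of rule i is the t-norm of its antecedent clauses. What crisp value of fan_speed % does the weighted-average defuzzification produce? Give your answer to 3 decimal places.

33.604

R1 (z=10.3): high=0.84, ¬few=1−0.95=0.05; AND[min(a, b)] → w = 0.05
R2 (z=33.0): vacant=0.85 → w = 0.85
R3 (z=25.0): hot=0.08, few=0.95, low=0.79; AND[min(a, b)] → w = 0.08
R4 (z=41.0): low=0.79, few=0.95, ¬cold=1−0.68=0.32; AND[min(a, b)] → w = 0.32
Weighted average = (0.05·10.3 + 0.85·33.0 + 0.08·25.0 + 0.32·41.0) / (0.05 + 0.85 + 0.08 + 0.32)
  = 43.6850 / 1.3000 = 33.604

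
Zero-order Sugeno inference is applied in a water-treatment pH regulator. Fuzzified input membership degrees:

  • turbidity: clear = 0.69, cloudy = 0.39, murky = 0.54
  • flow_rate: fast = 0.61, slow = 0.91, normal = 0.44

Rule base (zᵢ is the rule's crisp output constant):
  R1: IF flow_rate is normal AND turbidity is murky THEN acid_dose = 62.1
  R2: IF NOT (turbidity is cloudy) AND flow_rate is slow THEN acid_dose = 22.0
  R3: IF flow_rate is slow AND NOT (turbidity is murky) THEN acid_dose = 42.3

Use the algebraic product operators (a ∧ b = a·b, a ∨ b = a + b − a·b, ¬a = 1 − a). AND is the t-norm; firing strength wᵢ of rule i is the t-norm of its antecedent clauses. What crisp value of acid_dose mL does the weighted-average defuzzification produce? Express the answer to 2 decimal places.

36.88

R1 (z=62.1): normal=0.44, murky=0.54; AND[a·b] → w = 0.2376
R2 (z=22.0): ¬cloudy=1−0.39=0.61, slow=0.91; AND[a·b] → w = 0.5551
R3 (z=42.3): slow=0.91, ¬murky=1−0.54=0.46; AND[a·b] → w = 0.4186
Weighted average = (0.2376·62.1 + 0.5551·22.0 + 0.4186·42.3) / (0.2376 + 0.5551 + 0.4186)
  = 44.6739 / 1.2113 = 36.88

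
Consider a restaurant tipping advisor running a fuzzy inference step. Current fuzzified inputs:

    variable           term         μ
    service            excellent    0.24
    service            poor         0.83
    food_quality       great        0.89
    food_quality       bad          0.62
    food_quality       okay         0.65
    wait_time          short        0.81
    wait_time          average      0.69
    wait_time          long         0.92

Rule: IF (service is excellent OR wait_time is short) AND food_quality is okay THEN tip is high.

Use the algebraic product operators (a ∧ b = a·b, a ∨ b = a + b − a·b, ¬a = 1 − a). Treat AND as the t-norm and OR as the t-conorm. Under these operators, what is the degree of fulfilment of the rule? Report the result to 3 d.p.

0.556

firing strength: (excellent=0.24 OR short=0.81) = 0.8556; AND[a·b] with okay=0.65 → w = 0.5561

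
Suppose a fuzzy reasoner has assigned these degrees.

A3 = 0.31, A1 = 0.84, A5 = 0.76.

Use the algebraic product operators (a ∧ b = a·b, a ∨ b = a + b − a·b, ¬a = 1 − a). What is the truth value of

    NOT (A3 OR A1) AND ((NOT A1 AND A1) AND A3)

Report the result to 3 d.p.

0.005

A3 OR A1 = a + b − a·b on (0.3100, 0.8400) = 0.8896
NOT (A3 OR A1) = 1 − 0.8896 = 0.1104
NOT A1 = 1 − 0.8400 = 0.1600
NOT A1 AND A1 = a·b on (0.1600, 0.8400) = 0.1344
(NOT A1 AND A1) AND A3 = a·b on (0.1344, 0.3100) = 0.0417
NOT (A3 OR A1) AND ((NOT A1 AND A1) AND A3) = a·b on (0.1104, 0.0417) = 0.0046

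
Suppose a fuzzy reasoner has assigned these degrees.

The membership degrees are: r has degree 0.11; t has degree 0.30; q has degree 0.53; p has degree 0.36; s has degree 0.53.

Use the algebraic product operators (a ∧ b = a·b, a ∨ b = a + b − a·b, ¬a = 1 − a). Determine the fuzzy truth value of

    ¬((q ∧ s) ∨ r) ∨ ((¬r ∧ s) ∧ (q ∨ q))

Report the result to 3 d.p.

0.772

q ∧ s = a·b on (0.5300, 0.5300) = 0.2809
(q ∧ s) ∨ r = a + b − a·b on (0.2809, 0.1100) = 0.3600
¬((q ∧ s) ∨ r) = 1 − 0.3600 = 0.6400
¬r = 1 − 0.1100 = 0.8900
¬r ∧ s = a·b on (0.8900, 0.5300) = 0.4717
q ∨ q = a + b − a·b on (0.5300, 0.5300) = 0.7791
(¬r ∧ s) ∧ (q ∨ q) = a·b on (0.4717, 0.7791) = 0.3675
¬((q ∧ s) ∨ r) ∨ ((¬r ∧ s) ∧ (q ∨ q)) = a + b − a·b on (0.6400, 0.3675) = 0.7723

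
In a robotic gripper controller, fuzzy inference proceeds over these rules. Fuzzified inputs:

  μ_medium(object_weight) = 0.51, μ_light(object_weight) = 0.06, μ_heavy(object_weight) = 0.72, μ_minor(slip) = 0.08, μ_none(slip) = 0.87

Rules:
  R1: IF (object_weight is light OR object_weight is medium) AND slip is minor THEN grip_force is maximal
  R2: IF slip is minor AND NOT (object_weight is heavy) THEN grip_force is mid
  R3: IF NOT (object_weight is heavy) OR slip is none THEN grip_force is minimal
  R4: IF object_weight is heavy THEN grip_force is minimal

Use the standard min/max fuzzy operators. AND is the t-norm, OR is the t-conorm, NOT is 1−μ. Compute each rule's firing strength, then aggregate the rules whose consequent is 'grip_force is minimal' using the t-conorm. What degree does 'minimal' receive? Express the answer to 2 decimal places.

R1: (light=0.06 OR medium=0.51) = 0.51; AND[min(a, b)] with minor=0.08 → w = 0.08
R2: minor=0.08, ¬heavy=1−0.72=0.28; AND[min(a, b)] → w = 0.08
R3: ¬heavy=1−0.72=0.28, none=0.87; OR[max(a, b)] → w = 0.87
R4: heavy=0.72 → w = 0.72
Rules with consequent 'minimal': {R3, R4} → strengths 0.87, 0.72
Aggregate via t-conorm [max(a, b)]: 0.87

0.87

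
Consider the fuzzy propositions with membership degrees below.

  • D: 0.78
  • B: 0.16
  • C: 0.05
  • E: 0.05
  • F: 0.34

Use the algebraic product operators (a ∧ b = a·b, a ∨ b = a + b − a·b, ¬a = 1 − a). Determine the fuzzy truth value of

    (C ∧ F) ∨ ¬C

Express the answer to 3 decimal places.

C ∧ F = a·b on (0.0500, 0.3400) = 0.0170
¬C = 1 − 0.0500 = 0.9500
(C ∧ F) ∨ ¬C = a + b − a·b on (0.0170, 0.9500) = 0.9508

0.951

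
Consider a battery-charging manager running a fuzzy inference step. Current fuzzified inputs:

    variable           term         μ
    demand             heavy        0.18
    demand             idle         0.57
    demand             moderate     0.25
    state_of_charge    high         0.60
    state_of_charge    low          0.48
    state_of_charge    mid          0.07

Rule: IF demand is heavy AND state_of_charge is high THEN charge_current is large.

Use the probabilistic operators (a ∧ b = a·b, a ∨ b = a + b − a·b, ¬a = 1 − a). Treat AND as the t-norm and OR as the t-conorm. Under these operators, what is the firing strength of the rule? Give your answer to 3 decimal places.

0.108

firing strength: heavy=0.18, high=0.60; AND[a·b] → w = 0.1080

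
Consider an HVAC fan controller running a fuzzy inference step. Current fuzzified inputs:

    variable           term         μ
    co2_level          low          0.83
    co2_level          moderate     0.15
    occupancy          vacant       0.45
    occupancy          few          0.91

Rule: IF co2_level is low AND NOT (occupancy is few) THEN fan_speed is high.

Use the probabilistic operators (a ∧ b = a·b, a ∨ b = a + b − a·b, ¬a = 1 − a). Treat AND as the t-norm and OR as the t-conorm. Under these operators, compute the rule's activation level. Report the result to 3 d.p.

0.075

firing strength: low=0.83, ¬few=1−0.91=0.09; AND[a·b] → w = 0.0747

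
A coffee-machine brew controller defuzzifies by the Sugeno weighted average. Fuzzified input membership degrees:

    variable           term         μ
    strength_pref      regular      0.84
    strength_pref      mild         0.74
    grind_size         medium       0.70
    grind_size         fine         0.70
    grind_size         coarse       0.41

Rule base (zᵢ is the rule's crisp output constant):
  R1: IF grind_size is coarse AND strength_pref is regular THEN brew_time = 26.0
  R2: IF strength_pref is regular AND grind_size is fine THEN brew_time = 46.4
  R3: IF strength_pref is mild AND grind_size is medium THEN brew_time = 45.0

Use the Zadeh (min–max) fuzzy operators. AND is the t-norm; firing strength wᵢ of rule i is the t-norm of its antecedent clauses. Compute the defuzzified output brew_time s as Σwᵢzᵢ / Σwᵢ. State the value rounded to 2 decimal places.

41.24

R1 (z=26.0): coarse=0.41, regular=0.84; AND[min(a, b)] → w = 0.41
R2 (z=46.4): regular=0.84, fine=0.70; AND[min(a, b)] → w = 0.70
R3 (z=45.0): mild=0.74, medium=0.70; AND[min(a, b)] → w = 0.70
Weighted average = (0.41·26.0 + 0.70·46.4 + 0.70·45.0) / (0.41 + 0.70 + 0.70)
  = 74.6400 / 1.8100 = 41.24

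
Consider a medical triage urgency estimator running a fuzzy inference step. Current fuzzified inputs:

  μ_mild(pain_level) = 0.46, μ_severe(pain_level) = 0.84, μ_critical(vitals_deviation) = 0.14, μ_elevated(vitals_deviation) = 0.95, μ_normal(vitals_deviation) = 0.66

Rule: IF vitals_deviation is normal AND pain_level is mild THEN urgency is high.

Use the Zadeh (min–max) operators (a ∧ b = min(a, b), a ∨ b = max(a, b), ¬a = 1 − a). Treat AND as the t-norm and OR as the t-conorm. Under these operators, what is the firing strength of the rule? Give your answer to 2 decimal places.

0.46

firing strength: normal=0.66, mild=0.46; AND[min(a, b)] → w = 0.46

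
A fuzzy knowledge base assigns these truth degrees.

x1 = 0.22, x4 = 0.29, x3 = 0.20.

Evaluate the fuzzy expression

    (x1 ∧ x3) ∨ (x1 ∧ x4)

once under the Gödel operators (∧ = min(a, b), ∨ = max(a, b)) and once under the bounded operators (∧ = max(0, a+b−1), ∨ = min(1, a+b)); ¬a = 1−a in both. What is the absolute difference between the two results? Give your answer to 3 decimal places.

0.220

Under Gödel:
  x1 ∧ x3 = min(a, b) on (0.22, 0.20) = 0.20
  x1 ∧ x4 = min(a, b) on (0.22, 0.29) = 0.22
  (x1 ∧ x3) ∨ (x1 ∧ x4) = max(a, b) on (0.20, 0.22) = 0.22
  → value = 0.2200
Under bounded:
  x1 ∧ x3 = max(0, a+b−1) on (0.22, 0.20) = 0.00
  x1 ∧ x4 = max(0, a+b−1) on (0.22, 0.29) = 0.00
  (x1 ∧ x3) ∨ (x1 ∧ x4) = min(1, a+b) on (0.00, 0.00) = 0.00
  → value = 0.0000
|0.2200 − 0.0000| = 0.220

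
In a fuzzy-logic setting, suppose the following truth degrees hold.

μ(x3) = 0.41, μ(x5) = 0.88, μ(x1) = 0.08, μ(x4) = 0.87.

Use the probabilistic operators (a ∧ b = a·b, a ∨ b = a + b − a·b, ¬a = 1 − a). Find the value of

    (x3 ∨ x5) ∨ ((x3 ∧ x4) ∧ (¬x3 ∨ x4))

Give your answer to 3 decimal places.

x3 ∨ x5 = a + b − a·b on (0.4100, 0.8800) = 0.9292
x3 ∧ x4 = a·b on (0.4100, 0.8700) = 0.3567
¬x3 = 1 − 0.4100 = 0.5900
¬x3 ∨ x4 = a + b − a·b on (0.5900, 0.8700) = 0.9467
(x3 ∧ x4) ∧ (¬x3 ∨ x4) = a·b on (0.3567, 0.9467) = 0.3377
(x3 ∨ x5) ∨ ((x3 ∧ x4) ∧ (¬x3 ∨ x4)) = a + b − a·b on (0.9292, 0.3377) = 0.9531

0.953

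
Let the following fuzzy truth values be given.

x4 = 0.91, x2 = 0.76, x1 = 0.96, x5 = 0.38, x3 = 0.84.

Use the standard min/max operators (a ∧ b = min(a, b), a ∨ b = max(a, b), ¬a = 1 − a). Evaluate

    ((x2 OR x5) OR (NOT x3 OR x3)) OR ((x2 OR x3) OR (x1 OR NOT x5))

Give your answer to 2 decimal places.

x2 OR x5 = max(a, b) on (0.76, 0.38) = 0.76
NOT x3 = 1 − 0.84 = 0.16
NOT x3 OR x3 = max(a, b) on (0.16, 0.84) = 0.84
(x2 OR x5) OR (NOT x3 OR x3) = max(a, b) on (0.76, 0.84) = 0.84
x2 OR x3 = max(a, b) on (0.76, 0.84) = 0.84
NOT x5 = 1 − 0.38 = 0.62
x1 OR NOT x5 = max(a, b) on (0.96, 0.62) = 0.96
(x2 OR x3) OR (x1 OR NOT x5) = max(a, b) on (0.84, 0.96) = 0.96
((x2 OR x5) OR (NOT x3 OR x3)) OR ((x2 OR x3) OR (x1 OR NOT x5)) = max(a, b) on (0.84, 0.96) = 0.96

0.96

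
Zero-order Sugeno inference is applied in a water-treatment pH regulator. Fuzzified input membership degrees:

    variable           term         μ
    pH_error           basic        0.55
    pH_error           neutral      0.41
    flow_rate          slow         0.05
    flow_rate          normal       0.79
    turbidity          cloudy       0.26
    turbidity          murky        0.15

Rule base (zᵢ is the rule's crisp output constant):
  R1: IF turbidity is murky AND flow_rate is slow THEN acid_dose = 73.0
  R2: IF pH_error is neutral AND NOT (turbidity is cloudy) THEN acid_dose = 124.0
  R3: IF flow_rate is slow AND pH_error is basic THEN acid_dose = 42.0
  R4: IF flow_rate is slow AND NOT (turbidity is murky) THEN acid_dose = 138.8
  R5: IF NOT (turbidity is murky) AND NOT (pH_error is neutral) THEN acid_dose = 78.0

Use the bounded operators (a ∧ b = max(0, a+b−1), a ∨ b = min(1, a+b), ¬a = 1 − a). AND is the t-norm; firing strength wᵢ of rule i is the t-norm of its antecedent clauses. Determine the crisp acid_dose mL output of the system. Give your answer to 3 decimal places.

89.695

R1 (z=73.0): murky=0.15, slow=0.05; AND[max(0, a+b−1)] → w = 0.00
R2 (z=124.0): neutral=0.41, ¬cloudy=1−0.26=0.74; AND[max(0, a+b−1)] → w = 0.15
R3 (z=42.0): slow=0.05, basic=0.55; AND[max(0, a+b−1)] → w = 0.00
R4 (z=138.8): slow=0.05, ¬murky=1−0.15=0.85; AND[max(0, a+b−1)] → w = 0.00
R5 (z=78.0): ¬murky=1−0.15=0.85, ¬neutral=1−0.41=0.59; AND[max(0, a+b−1)] → w = 0.44
Weighted average = (0.00·73.0 + 0.15·124.0 + 0.00·42.0 + 0.00·138.8 + 0.44·78.0) / (0.00 + 0.15 + 0.00 + 0.00 + 0.44)
  = 52.9200 / 0.5900 = 89.695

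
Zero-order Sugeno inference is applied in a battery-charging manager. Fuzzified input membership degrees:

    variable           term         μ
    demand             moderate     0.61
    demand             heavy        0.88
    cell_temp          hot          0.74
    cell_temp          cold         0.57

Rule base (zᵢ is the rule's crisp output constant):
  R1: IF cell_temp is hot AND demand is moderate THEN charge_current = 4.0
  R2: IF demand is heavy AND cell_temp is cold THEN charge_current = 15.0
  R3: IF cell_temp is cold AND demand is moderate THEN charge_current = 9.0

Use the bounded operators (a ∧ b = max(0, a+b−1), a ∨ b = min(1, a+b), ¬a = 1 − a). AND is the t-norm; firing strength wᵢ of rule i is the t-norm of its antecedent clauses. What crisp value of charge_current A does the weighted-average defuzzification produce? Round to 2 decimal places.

R1 (z=4.0): hot=0.74, moderate=0.61; AND[max(0, a+b−1)] → w = 0.35
R2 (z=15.0): heavy=0.88, cold=0.57; AND[max(0, a+b−1)] → w = 0.45
R3 (z=9.0): cold=0.57, moderate=0.61; AND[max(0, a+b−1)] → w = 0.18
Weighted average = (0.35·4.0 + 0.45·15.0 + 0.18·9.0) / (0.35 + 0.45 + 0.18)
  = 9.7700 / 0.9800 = 9.97

9.97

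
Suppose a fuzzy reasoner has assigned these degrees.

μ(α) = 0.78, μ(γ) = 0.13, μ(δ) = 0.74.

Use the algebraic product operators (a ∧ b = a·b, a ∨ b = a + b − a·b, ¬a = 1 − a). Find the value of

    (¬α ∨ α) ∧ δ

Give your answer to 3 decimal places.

0.613

¬α = 1 − 0.7800 = 0.2200
¬α ∨ α = a + b − a·b on (0.2200, 0.7800) = 0.8284
(¬α ∨ α) ∧ δ = a·b on (0.8284, 0.7400) = 0.6130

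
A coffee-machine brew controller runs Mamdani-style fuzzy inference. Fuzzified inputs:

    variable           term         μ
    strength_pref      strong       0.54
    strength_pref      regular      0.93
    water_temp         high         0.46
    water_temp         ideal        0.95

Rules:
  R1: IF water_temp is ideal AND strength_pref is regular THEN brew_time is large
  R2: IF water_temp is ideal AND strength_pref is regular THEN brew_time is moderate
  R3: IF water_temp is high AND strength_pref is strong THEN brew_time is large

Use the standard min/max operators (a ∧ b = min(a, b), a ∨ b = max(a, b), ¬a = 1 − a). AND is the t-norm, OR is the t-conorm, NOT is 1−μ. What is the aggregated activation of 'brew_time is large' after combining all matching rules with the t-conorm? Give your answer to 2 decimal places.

0.93

R1: ideal=0.95, regular=0.93; AND[min(a, b)] → w = 0.93
R2: ideal=0.95, regular=0.93; AND[min(a, b)] → w = 0.93
R3: high=0.46, strong=0.54; AND[min(a, b)] → w = 0.46
Rules with consequent 'large': {R1, R3} → strengths 0.93, 0.46
Aggregate via t-conorm [max(a, b)]: 0.93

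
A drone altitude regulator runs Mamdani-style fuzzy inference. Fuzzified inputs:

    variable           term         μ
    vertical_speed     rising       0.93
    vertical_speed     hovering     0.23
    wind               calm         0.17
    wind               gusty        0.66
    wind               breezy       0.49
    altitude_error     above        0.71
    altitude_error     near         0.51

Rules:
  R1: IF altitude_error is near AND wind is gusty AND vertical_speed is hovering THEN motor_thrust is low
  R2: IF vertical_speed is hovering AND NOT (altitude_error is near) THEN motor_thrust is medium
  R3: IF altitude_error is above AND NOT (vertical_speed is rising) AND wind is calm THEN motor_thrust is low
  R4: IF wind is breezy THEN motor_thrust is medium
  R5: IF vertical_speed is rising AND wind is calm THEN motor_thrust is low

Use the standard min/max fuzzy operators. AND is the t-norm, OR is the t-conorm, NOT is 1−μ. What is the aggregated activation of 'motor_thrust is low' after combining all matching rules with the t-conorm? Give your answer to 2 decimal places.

0.23

R1: near=0.51, gusty=0.66, hovering=0.23; AND[min(a, b)] → w = 0.23
R2: hovering=0.23, ¬near=1−0.51=0.49; AND[min(a, b)] → w = 0.23
R3: above=0.71, ¬rising=1−0.93=0.07, calm=0.17; AND[min(a, b)] → w = 0.07
R4: breezy=0.49 → w = 0.49
R5: rising=0.93, calm=0.17; AND[min(a, b)] → w = 0.17
Rules with consequent 'low': {R1, R3, R5} → strengths 0.23, 0.07, 0.17
Aggregate via t-conorm [max(a, b)]: 0.23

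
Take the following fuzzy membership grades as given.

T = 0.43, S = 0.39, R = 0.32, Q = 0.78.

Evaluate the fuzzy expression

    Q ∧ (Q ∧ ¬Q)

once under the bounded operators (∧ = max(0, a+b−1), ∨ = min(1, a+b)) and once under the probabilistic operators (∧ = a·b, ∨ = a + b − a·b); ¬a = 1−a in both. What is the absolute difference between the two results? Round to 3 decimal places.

0.134

Under bounded:
  ¬Q = 1 − 0.78 = 0.22
  Q ∧ ¬Q = max(0, a+b−1) on (0.78, 0.22) = 0.00
  Q ∧ (Q ∧ ¬Q) = max(0, a+b−1) on (0.78, 0.00) = 0.00
  → value = 0.0000
Under probabilistic:
  ¬Q = 1 − 0.7800 = 0.2200
  Q ∧ ¬Q = a·b on (0.7800, 0.2200) = 0.1716
  Q ∧ (Q ∧ ¬Q) = a·b on (0.7800, 0.1716) = 0.1338
  → value = 0.1338
|0.0000 − 0.1338| = 0.134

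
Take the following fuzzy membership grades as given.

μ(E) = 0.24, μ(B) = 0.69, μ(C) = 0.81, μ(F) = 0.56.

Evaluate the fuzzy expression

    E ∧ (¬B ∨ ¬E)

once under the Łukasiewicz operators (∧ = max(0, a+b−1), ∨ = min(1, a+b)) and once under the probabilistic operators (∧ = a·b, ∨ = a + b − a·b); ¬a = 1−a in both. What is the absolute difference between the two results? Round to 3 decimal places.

0.040

Under Łukasiewicz:
  ¬B = 1 − 0.69 = 0.31
  ¬E = 1 − 0.24 = 0.76
  ¬B ∨ ¬E = min(1, a+b) on (0.31, 0.76) = 1.00
  E ∧ (¬B ∨ ¬E) = max(0, a+b−1) on (0.24, 1.00) = 0.24
  → value = 0.2400
Under probabilistic:
  ¬B = 1 − 0.6900 = 0.3100
  ¬E = 1 − 0.2400 = 0.7600
  ¬B ∨ ¬E = a + b − a·b on (0.3100, 0.7600) = 0.8344
  E ∧ (¬B ∨ ¬E) = a·b on (0.2400, 0.8344) = 0.2003
  → value = 0.2003
|0.2400 − 0.2003| = 0.040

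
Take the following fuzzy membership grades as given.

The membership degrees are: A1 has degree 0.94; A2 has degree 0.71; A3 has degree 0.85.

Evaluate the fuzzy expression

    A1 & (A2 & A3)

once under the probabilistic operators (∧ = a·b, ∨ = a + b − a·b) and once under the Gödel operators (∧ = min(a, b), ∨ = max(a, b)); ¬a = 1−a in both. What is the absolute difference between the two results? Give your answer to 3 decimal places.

Under probabilistic:
  A2 & A3 = a·b on (0.7100, 0.8500) = 0.6035
  A1 & (A2 & A3) = a·b on (0.9400, 0.6035) = 0.5673
  → value = 0.5673
Under Gödel:
  A2 & A3 = min(a, b) on (0.71, 0.85) = 0.71
  A1 & (A2 & A3) = min(a, b) on (0.94, 0.71) = 0.71
  → value = 0.7100
|0.5673 − 0.7100| = 0.143

0.143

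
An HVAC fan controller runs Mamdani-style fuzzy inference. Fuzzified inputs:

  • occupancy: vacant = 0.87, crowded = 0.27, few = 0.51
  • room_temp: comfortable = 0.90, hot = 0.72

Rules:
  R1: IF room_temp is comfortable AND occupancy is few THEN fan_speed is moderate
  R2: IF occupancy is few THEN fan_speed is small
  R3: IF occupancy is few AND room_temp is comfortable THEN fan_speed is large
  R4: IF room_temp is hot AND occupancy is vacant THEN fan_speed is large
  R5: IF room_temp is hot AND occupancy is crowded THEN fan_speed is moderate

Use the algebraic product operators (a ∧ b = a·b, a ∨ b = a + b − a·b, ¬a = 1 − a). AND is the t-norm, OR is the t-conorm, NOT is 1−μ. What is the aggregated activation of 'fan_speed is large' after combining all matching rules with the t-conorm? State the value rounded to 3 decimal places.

0.798

R1: comfortable=0.90, few=0.51; AND[a·b] → w = 0.4590
R2: few=0.51 → w = 0.5100
R3: few=0.51, comfortable=0.90; AND[a·b] → w = 0.4590
R4: hot=0.72, vacant=0.87; AND[a·b] → w = 0.6264
R5: hot=0.72, crowded=0.27; AND[a·b] → w = 0.1944
Rules with consequent 'large': {R3, R4} → strengths 0.4590, 0.6264
Aggregate via t-conorm [a + b − a·b]: 0.7979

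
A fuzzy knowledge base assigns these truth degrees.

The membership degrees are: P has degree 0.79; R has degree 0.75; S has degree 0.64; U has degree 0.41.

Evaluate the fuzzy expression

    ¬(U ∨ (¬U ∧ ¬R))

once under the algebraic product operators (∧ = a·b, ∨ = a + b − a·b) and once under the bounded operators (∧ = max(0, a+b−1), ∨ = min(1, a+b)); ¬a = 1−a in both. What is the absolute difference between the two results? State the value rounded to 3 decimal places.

0.087

Under algebraic product:
  ¬U = 1 − 0.4100 = 0.5900
  ¬R = 1 − 0.7500 = 0.2500
  ¬U ∧ ¬R = a·b on (0.5900, 0.2500) = 0.1475
  U ∨ (¬U ∧ ¬R) = a + b − a·b on (0.4100, 0.1475) = 0.4970
  ¬(U ∨ (¬U ∧ ¬R)) = 1 − 0.4970 = 0.5030
  → value = 0.5030
Under bounded:
  ¬U = 1 − 0.41 = 0.59
  ¬R = 1 − 0.75 = 0.25
  ¬U ∧ ¬R = max(0, a+b−1) on (0.59, 0.25) = 0.00
  U ∨ (¬U ∧ ¬R) = min(1, a+b) on (0.41, 0.00) = 0.41
  ¬(U ∨ (¬U ∧ ¬R)) = 1 − 0.41 = 0.59
  → value = 0.5900
|0.5030 − 0.5900| = 0.087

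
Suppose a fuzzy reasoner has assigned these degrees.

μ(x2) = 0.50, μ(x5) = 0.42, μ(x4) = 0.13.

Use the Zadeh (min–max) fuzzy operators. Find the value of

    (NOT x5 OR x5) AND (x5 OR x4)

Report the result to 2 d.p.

NOT x5 = 1 − 0.42 = 0.58
NOT x5 OR x5 = max(a, b) on (0.58, 0.42) = 0.58
x5 OR x4 = max(a, b) on (0.42, 0.13) = 0.42
(NOT x5 OR x5) AND (x5 OR x4) = min(a, b) on (0.58, 0.42) = 0.42

0.42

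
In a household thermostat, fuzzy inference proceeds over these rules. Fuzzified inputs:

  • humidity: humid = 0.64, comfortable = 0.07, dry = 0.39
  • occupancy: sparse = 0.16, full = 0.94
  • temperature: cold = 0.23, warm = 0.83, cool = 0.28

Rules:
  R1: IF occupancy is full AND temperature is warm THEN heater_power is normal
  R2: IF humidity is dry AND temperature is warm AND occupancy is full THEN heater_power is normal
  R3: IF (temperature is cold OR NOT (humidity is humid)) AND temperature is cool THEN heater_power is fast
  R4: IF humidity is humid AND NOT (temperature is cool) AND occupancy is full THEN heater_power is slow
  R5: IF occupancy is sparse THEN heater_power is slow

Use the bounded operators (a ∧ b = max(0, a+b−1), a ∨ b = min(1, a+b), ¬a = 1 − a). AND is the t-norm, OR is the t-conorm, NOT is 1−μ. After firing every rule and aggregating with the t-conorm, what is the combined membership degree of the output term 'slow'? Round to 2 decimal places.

0.46

R1: full=0.94, warm=0.83; AND[max(0, a+b−1)] → w = 0.77
R2: dry=0.39, warm=0.83, full=0.94; AND[max(0, a+b−1)] → w = 0.16
R3: (cold=0.23 OR ¬humid=1−0.64=0.36) = 0.59; AND[max(0, a+b−1)] with cool=0.28 → w = 0.00
R4: humid=0.64, ¬cool=1−0.28=0.72, full=0.94; AND[max(0, a+b−1)] → w = 0.30
R5: sparse=0.16 → w = 0.16
Rules with consequent 'slow': {R4, R5} → strengths 0.30, 0.16
Aggregate via t-conorm [min(1, a+b)]: 0.46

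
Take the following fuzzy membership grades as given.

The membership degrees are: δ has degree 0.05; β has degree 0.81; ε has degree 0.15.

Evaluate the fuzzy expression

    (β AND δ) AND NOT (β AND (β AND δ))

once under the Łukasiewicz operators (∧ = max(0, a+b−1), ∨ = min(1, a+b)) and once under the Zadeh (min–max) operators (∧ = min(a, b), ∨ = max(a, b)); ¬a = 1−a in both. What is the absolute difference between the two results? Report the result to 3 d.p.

Under Łukasiewicz:
  β AND δ = max(0, a+b−1) on (0.81, 0.05) = 0.00
  β AND δ = max(0, a+b−1) on (0.81, 0.05) = 0.00
  β AND (β AND δ) = max(0, a+b−1) on (0.81, 0.00) = 0.00
  NOT (β AND (β AND δ)) = 1 − 0.00 = 1.00
  (β AND δ) AND NOT (β AND (β AND δ)) = max(0, a+b−1) on (0.00, 1.00) = 0.00
  → value = 0.0000
Under Zadeh (min–max):
  β AND δ = min(a, b) on (0.81, 0.05) = 0.05
  β AND δ = min(a, b) on (0.81, 0.05) = 0.05
  β AND (β AND δ) = min(a, b) on (0.81, 0.05) = 0.05
  NOT (β AND (β AND δ)) = 1 − 0.05 = 0.95
  (β AND δ) AND NOT (β AND (β AND δ)) = min(a, b) on (0.05, 0.95) = 0.05
  → value = 0.0500
|0.0000 − 0.0500| = 0.050

0.050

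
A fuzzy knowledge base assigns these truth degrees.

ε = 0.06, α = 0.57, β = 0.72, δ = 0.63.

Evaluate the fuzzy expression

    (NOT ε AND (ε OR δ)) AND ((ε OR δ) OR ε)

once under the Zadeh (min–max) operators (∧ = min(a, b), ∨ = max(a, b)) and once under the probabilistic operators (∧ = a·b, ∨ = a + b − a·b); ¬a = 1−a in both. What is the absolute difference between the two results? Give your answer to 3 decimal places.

Under Zadeh (min–max):
  NOT ε = 1 − 0.06 = 0.94
  ε OR δ = max(a, b) on (0.06, 0.63) = 0.63
  NOT ε AND (ε OR δ) = min(a, b) on (0.94, 0.63) = 0.63
  ε OR δ = max(a, b) on (0.06, 0.63) = 0.63
  (ε OR δ) OR ε = max(a, b) on (0.63, 0.06) = 0.63
  (NOT ε AND (ε OR δ)) AND ((ε OR δ) OR ε) = min(a, b) on (0.63, 0.63) = 0.63
  → value = 0.6300
Under probabilistic:
  NOT ε = 1 − 0.0600 = 0.9400
  ε OR δ = a + b − a·b on (0.0600, 0.6300) = 0.6522
  NOT ε AND (ε OR δ) = a·b on (0.9400, 0.6522) = 0.6131
  ε OR δ = a + b − a·b on (0.0600, 0.6300) = 0.6522
  (ε OR δ) OR ε = a + b − a·b on (0.6522, 0.0600) = 0.6731
  (NOT ε AND (ε OR δ)) AND ((ε OR δ) OR ε) = a·b on (0.6131, 0.6731) = 0.4126
  → value = 0.4126
|0.6300 − 0.4126| = 0.217

0.217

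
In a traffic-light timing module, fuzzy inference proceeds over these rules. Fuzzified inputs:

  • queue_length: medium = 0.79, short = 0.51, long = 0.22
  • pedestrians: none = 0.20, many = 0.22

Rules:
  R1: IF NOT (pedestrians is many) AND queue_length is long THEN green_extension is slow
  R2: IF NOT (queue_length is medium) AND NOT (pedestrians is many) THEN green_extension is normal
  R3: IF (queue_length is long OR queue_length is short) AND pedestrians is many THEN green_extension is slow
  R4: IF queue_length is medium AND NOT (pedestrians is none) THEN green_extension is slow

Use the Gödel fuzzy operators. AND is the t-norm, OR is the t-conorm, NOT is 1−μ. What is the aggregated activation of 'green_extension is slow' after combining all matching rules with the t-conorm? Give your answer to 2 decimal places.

0.79

R1: ¬many=1−0.22=0.78, long=0.22; AND[min(a, b)] → w = 0.22
R2: ¬medium=1−0.79=0.21, ¬many=1−0.22=0.78; AND[min(a, b)] → w = 0.21
R3: (long=0.22 OR short=0.51) = 0.51; AND[min(a, b)] with many=0.22 → w = 0.22
R4: medium=0.79, ¬none=1−0.20=0.80; AND[min(a, b)] → w = 0.79
Rules with consequent 'slow': {R1, R3, R4} → strengths 0.22, 0.22, 0.79
Aggregate via t-conorm [max(a, b)]: 0.79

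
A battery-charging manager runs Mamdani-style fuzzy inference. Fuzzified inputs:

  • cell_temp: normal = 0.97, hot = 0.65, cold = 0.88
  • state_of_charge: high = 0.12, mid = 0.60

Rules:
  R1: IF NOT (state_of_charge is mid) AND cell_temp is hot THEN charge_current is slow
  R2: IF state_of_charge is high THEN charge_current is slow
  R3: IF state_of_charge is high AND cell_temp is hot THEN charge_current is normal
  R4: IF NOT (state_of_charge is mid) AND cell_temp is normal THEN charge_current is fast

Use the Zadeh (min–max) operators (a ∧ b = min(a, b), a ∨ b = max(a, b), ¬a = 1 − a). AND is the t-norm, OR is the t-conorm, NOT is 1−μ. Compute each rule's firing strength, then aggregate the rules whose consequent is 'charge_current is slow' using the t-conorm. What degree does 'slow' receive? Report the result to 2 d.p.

R1: ¬mid=1−0.60=0.40, hot=0.65; AND[min(a, b)] → w = 0.40
R2: high=0.12 → w = 0.12
R3: high=0.12, hot=0.65; AND[min(a, b)] → w = 0.12
R4: ¬mid=1−0.60=0.40, normal=0.97; AND[min(a, b)] → w = 0.40
Rules with consequent 'slow': {R1, R2} → strengths 0.40, 0.12
Aggregate via t-conorm [max(a, b)]: 0.40

0.40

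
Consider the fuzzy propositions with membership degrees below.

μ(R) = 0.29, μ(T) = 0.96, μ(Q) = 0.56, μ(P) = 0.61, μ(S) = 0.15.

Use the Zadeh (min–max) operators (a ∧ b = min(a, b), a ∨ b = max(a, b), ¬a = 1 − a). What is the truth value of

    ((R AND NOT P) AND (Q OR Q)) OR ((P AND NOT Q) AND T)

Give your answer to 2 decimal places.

0.44

NOT P = 1 − 0.61 = 0.39
R AND NOT P = min(a, b) on (0.29, 0.39) = 0.29
Q OR Q = max(a, b) on (0.56, 0.56) = 0.56
(R AND NOT P) AND (Q OR Q) = min(a, b) on (0.29, 0.56) = 0.29
NOT Q = 1 − 0.56 = 0.44
P AND NOT Q = min(a, b) on (0.61, 0.44) = 0.44
(P AND NOT Q) AND T = min(a, b) on (0.44, 0.96) = 0.44
((R AND NOT P) AND (Q OR Q)) OR ((P AND NOT Q) AND T) = max(a, b) on (0.29, 0.44) = 0.44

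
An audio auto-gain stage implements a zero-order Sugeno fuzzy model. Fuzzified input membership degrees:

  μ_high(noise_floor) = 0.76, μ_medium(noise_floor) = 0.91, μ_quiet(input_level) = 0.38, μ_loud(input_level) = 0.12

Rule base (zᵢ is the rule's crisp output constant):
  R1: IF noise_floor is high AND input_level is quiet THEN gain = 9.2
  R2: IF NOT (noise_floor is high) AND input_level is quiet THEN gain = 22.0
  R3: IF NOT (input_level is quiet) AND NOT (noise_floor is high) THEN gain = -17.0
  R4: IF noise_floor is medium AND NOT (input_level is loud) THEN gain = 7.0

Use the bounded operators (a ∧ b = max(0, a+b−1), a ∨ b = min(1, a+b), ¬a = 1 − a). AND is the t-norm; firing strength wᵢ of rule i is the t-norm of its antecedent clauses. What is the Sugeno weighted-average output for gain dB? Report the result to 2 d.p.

7.33

R1 (z=9.2): high=0.76, quiet=0.38; AND[max(0, a+b−1)] → w = 0.14
R2 (z=22.0): ¬high=1−0.76=0.24, quiet=0.38; AND[max(0, a+b−1)] → w = 0.00
R3 (z=-17.0): ¬quiet=1−0.38=0.62, ¬high=1−0.76=0.24; AND[max(0, a+b−1)] → w = 0.00
R4 (z=7.0): medium=0.91, ¬loud=1−0.12=0.88; AND[max(0, a+b−1)] → w = 0.79
Weighted average = (0.14·9.2 + 0.00·22.0 + 0.00·-17.0 + 0.79·7.0) / (0.14 + 0.00 + 0.00 + 0.79)
  = 6.8180 / 0.9300 = 7.33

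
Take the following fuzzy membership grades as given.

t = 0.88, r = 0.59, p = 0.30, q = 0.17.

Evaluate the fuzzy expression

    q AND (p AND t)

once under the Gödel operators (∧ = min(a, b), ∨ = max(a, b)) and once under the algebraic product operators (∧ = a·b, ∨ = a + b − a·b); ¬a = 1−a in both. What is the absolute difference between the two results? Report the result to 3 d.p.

Under Gödel:
  p AND t = min(a, b) on (0.30, 0.88) = 0.30
  q AND (p AND t) = min(a, b) on (0.17, 0.30) = 0.17
  → value = 0.1700
Under algebraic product:
  p AND t = a·b on (0.3000, 0.8800) = 0.2640
  q AND (p AND t) = a·b on (0.1700, 0.2640) = 0.0449
  → value = 0.0449
|0.1700 − 0.0449| = 0.125

0.125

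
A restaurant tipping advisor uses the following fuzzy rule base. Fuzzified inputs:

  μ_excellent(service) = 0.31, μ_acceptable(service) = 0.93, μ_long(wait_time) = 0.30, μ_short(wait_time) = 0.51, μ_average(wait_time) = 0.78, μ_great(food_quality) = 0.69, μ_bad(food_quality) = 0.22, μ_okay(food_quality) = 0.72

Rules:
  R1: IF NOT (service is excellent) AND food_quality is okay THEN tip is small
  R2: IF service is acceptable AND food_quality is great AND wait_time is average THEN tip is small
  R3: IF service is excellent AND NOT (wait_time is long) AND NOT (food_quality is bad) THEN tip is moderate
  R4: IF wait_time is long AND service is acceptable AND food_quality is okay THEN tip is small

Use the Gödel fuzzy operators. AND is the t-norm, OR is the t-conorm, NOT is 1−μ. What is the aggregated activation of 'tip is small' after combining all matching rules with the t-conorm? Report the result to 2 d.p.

R1: ¬excellent=1−0.31=0.69, okay=0.72; AND[min(a, b)] → w = 0.69
R2: acceptable=0.93, great=0.69, average=0.78; AND[min(a, b)] → w = 0.69
R3: excellent=0.31, ¬long=1−0.30=0.70, ¬bad=1−0.22=0.78; AND[min(a, b)] → w = 0.31
R4: long=0.30, acceptable=0.93, okay=0.72; AND[min(a, b)] → w = 0.30
Rules with consequent 'small': {R1, R2, R4} → strengths 0.69, 0.69, 0.30
Aggregate via t-conorm [max(a, b)]: 0.69

0.69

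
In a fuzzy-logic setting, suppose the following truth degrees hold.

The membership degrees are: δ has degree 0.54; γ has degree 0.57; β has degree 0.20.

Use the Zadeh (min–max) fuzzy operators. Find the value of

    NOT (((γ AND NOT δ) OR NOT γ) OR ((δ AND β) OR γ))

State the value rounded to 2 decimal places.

NOT δ = 1 − 0.54 = 0.46
γ AND NOT δ = min(a, b) on (0.57, 0.46) = 0.46
NOT γ = 1 − 0.57 = 0.43
(γ AND NOT δ) OR NOT γ = max(a, b) on (0.46, 0.43) = 0.46
δ AND β = min(a, b) on (0.54, 0.20) = 0.20
(δ AND β) OR γ = max(a, b) on (0.20, 0.57) = 0.57
((γ AND NOT δ) OR NOT γ) OR ((δ AND β) OR γ) = max(a, b) on (0.46, 0.57) = 0.57
NOT (((γ AND NOT δ) OR NOT γ) OR ((δ AND β) OR γ)) = 1 − 0.57 = 0.43

0.43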